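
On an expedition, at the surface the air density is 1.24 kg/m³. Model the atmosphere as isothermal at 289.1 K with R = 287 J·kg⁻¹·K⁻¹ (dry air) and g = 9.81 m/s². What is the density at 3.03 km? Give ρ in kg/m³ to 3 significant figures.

ρ ≈ 0.867 kg/m³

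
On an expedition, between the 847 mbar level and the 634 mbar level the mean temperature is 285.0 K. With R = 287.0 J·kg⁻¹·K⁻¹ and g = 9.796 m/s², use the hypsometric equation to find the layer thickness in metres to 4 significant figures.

Δz ≈ 2419 m

Hypsometric equation: Δz = (R T̄/g) ln(P₁/P₂).
R T̄/g = 287.0 × 285.0 / 9.796 = 8349.8 m.
ln(847/634) = ln(1.3360) = 0.28968.
Δz = 8349.8 × 0.28968 = 2418.8 m.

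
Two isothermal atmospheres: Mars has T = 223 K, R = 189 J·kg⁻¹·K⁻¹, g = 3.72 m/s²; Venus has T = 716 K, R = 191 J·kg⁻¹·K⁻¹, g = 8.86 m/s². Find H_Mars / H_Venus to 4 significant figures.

H = RT/g for each body.
H_Mars = 189 × 223 / 3.72 = 11330 m.
H_Venus = 191 × 716 / 8.86 = 15435 m.
H_Mars/H_Venus = 11330/15435 = 0.73405.

H_Mars/H_Venus ≈ 0.7340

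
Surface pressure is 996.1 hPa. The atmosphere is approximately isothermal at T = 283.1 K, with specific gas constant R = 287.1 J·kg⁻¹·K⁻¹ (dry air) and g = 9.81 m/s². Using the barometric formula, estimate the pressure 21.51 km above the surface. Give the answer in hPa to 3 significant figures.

Scale height: H = RT/g = 287.1 × 283.1 / 9.81 = 8285.2 m.
Barometric formula: P = P₀ exp(−z/H).
z/H = 21510/8285.2 = 2.5962; exp(−2.5962) = 0.074556.
P = 996.1 × 0.074556 = 74.265 hPa.

P ≈ 74.3 hPa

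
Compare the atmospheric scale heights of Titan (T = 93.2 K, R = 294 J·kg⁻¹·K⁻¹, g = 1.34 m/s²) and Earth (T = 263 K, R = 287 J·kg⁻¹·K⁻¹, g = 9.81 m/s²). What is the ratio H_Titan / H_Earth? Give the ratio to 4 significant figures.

H_Titan/H_Earth ≈ 2.658

H = RT/g for each body.
H_Titan = 294 × 93.2 / 1.34 = 20448 m.
H_Earth = 287 × 263 / 9.81 = 7694.3 m.
H_Titan/H_Earth = 20448/7694.3 = 2.6576.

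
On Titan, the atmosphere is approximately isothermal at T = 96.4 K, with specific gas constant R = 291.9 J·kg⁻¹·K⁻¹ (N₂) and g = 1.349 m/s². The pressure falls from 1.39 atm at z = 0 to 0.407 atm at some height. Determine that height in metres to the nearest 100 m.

Scale height: H = RT/g = 291.9 × 96.4 / 1.349 = 20859 m.
Invert the barometric formula: z = H ln(P₀/P).
P₀/P = 1.39/0.407 = 3.4152; ln(3.4152) = 1.2282.
z = 20859 × 1.2282 = 25619 m.

z ≈ 25600 m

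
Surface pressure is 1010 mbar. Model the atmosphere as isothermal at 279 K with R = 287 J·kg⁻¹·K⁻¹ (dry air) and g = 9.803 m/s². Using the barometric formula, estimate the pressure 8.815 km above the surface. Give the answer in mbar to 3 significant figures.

Scale height: H = RT/g = 287 × 279 / 9.803 = 8168.2 m.
Barometric formula: P = P₀ exp(−z/H).
z/H = 8815.0/8168.2 = 1.0792; exp(−1.0792) = 0.33987.
P = 1010 × 0.33987 = 343.27 mbar.

P ≈ 343 mbar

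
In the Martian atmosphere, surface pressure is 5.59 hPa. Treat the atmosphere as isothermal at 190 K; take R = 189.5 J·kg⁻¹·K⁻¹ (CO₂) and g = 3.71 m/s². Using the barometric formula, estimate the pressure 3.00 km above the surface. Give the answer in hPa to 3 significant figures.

P ≈ 4.10 hPa

Scale height: H = RT/g = 189.5 × 190 / 3.71 = 9704.9 m.
Barometric formula: P = P₀ exp(−z/H).
z/H = 3000.0/9704.9 = 0.30912; exp(−0.30912) = 0.73409.
P = 5.59 × 0.73409 = 4.1036 hPa.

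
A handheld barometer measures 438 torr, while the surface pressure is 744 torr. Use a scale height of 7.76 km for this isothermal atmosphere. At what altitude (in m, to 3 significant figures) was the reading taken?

z ≈ 4110 m

Invert the barometric formula: z = H ln(P₀/P).
P₀/P = 744/438 = 1.6986; ln(1.6986) = 0.52980.
z = 7760.0 × 0.52980 = 4111.2 m.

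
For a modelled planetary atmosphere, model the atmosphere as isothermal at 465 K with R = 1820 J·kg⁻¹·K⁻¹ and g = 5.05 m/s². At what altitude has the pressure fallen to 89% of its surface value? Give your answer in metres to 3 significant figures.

z ≈ 19500 m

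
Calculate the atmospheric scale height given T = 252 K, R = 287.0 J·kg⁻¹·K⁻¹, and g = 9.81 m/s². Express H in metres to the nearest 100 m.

H ≈ 7400 m

The scale height of an isothermal atmosphere is H = RT/g.
H = 287.0 × 252 / 9.81 = 72324/9.81 = 7372.5 m.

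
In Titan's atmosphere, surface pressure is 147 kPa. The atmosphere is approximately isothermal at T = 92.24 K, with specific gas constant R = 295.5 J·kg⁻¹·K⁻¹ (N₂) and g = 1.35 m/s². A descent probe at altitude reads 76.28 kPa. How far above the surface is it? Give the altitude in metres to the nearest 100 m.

z ≈ 13200 m

Scale height: H = RT/g = 295.5 × 92.24 / 1.35 = 20190 m.
Invert the barometric formula: z = H ln(P₀/P).
P₀/P = 147/76.28 = 1.9271; ln(1.9271) = 0.65602.
z = 20190 × 0.65602 = 13245 m.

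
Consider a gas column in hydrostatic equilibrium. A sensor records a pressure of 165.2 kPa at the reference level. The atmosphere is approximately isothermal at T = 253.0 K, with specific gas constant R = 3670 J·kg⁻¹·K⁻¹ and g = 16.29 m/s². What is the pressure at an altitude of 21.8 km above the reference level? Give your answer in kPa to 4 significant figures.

Scale height: H = RT/g = 3670 × 253.0 / 16.29 = 56999 m.
Barometric formula: P = P₀ exp(−z/H).
z/H = 21800/56999 = 0.38246; exp(−0.38246) = 0.68218.
P = 165.2 × 0.68218 = 112.70 kPa.

P ≈ 112.7 kPa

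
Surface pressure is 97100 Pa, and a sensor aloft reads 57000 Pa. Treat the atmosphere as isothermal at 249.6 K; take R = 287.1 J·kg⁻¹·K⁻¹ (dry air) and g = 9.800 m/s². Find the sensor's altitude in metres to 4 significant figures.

Scale height: H = RT/g = 287.1 × 249.6 / 9.800 = 7312.3 m.
Invert the barometric formula: z = H ln(P₀/P).
P₀/P = 97100/57000 = 1.7035; ln(1.7035) = 0.53268.
z = 7312.3 × 0.53268 = 3895.1 m.

z ≈ 3895 m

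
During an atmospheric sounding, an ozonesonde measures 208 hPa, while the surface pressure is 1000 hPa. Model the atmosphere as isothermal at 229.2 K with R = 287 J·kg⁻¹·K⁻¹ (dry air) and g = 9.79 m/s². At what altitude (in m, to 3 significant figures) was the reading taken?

z ≈ 10600 m

Scale height: H = RT/g = 287 × 229.2 / 9.79 = 6719.1 m.
Invert the barometric formula: z = H ln(P₀/P).
P₀/P = 1000/208 = 4.8077; ln(4.8077) = 1.5702.
z = 6719.1 × 1.5702 = 10550 m.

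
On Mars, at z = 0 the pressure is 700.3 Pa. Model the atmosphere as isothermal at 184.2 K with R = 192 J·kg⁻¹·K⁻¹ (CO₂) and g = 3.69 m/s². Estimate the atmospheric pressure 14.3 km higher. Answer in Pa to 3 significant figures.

Scale height: H = RT/g = 192 × 184.2 / 3.69 = 9584.4 m.
Barometric formula: P = P₀ exp(−z/H).
z/H = 14300/9584.4 = 1.4920; exp(−1.4920) = 0.22492.
P = 700.3 × 0.22492 = 157.51 Pa.

P ≈ 158 Pa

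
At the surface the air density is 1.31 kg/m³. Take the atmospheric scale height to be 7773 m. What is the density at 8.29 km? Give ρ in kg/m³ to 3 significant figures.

In an isothermal atmosphere, density decays like pressure: ρ = ρ₀ exp(−z/H).
z/H = 8290.0/7773.0 = 1.0665; exp(−1.0665) = 0.34421.
ρ = 1.31 × 0.34421 = 0.45092 kg/m³.

ρ ≈ 0.451 kg/m³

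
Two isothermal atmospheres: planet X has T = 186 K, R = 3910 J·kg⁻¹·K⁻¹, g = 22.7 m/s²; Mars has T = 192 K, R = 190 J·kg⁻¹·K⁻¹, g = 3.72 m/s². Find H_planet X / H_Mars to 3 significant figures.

H_planet X/H_Mars ≈ 3.27

H = RT/g for each body.
H_planet X = 3910 × 186 / 22.7 = 32038 m.
H_Mars = 190 × 192 / 3.72 = 9806.5 m.
H_planet X/H_Mars = 32038/9806.5 = 3.2670.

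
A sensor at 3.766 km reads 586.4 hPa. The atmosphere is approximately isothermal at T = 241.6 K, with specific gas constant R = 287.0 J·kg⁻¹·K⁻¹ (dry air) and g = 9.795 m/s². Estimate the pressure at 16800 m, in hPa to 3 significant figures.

P ≈ 93.0 hPa

Scale height: H = RT/g = 287.0 × 241.6 / 9.795 = 7079.0 m.
Between two levels, P₂ = P₁ exp(−Δz/H) with Δz = z₂ − z₁.
Δz = 16800 − 3766.0 = 13034 m; Δz/H = 13034/7079.0 = 1.8412.
P₂ = 586.4 × exp(−1.8412) = 586.4 × 0.15863 = 93.021 hPa.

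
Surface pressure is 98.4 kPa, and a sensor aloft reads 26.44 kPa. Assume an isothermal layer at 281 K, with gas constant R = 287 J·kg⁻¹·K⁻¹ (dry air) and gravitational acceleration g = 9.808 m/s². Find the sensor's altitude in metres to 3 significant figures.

z ≈ 10800 m

Scale height: H = RT/g = 287 × 281 / 9.808 = 8222.6 m.
Invert the barometric formula: z = H ln(P₀/P).
P₀/P = 98.4/26.44 = 3.7216; ln(3.7216) = 1.3142.
z = 8222.6 × 1.3142 = 10806 m.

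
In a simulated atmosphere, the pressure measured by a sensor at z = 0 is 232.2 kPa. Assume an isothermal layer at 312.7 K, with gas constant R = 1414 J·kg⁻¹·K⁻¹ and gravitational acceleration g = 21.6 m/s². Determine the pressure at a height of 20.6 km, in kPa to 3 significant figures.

P ≈ 84.9 kPa

Scale height: H = RT/g = 1414 × 312.7 / 21.6 = 20470 m.
Barometric formula: P = P₀ exp(−z/H).
z/H = 20600/20470 = 1.0064; exp(−1.0064) = 0.36553.
P = 232.2 × 0.36553 = 84.876 kPa.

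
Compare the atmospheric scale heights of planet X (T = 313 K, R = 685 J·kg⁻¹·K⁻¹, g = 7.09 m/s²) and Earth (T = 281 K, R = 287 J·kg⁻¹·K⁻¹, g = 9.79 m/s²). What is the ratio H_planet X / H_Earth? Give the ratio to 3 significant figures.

H_planet X/H_Earth ≈ 3.67

H = RT/g for each body.
H_planet X = 685 × 313 / 7.09 = 30240 m.
H_Earth = 287 × 281 / 9.79 = 8237.7 m.
H_planet X/H_Earth = 30240/8237.7 = 3.6709.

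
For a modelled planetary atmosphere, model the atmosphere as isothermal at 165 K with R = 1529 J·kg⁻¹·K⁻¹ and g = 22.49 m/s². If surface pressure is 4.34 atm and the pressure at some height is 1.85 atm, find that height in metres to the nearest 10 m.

z ≈ 9570 m

Scale height: H = RT/g = 1529 × 165 / 22.49 = 11218 m.
Invert the barometric formula: z = H ln(P₀/P).
P₀/P = 4.34/1.85 = 2.3459; ln(2.3459) = 0.85267.
z = 11218 × 0.85267 = 9565.3 m.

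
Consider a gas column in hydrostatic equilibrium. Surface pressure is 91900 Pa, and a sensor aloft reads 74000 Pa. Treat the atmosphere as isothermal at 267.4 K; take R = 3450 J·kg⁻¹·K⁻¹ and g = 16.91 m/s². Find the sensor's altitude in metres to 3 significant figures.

z ≈ 11800 m

Scale height: H = RT/g = 3450 × 267.4 / 16.91 = 54555 m.
Invert the barometric formula: z = H ln(P₀/P).
P₀/P = 91900/74000 = 1.2419; ln(1.2419) = 0.21664.
z = 54555 × 0.21664 = 11819 m.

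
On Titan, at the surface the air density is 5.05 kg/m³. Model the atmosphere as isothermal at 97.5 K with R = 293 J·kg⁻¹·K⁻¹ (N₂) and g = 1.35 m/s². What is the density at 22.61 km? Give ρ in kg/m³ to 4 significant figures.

Scale height: H = RT/g = 293 × 97.5 / 1.35 = 21161 m.
In an isothermal atmosphere, density decays like pressure: ρ = ρ₀ exp(−z/H).
z/H = 22610/21161 = 1.0685; exp(−1.0685) = 0.34352.
ρ = 5.05 × 0.34352 = 1.7348 kg/m³.

ρ ≈ 1.735 kg/m³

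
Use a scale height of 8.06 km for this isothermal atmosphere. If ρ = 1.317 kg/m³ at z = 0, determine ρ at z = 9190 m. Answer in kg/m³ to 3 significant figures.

In an isothermal atmosphere, density decays like pressure: ρ = ρ₀ exp(−z/H).
z/H = 9190.0/8060.0 = 1.1402; exp(−1.1402) = 0.31976.
ρ = 1.317 × 0.31976 = 0.42112 kg/m³.

ρ ≈ 0.421 kg/m³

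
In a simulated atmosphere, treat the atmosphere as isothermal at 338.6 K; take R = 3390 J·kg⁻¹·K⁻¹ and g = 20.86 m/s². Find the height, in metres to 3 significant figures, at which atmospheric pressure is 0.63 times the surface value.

z ≈ 25400 m

Scale height: H = RT/g = 3390 × 338.6 / 20.86 = 55027 m.
Set P/P₀ = exp(−z/H) = 0.63, so z = −H ln(0.63).
−ln(0.63) = 0.46204; z = 55027 × 0.46204 = 25425 m.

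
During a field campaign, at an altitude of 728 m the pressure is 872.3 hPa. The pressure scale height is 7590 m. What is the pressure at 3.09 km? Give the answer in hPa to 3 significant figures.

Between two levels, P₂ = P₁ exp(−Δz/H) with Δz = z₂ − z₁.
Δz = 3090.0 − 728.00 = 2362.0 m; Δz/H = 2362.0/7590.0 = 0.31120.
P₂ = 872.3 × exp(−0.31120) = 872.3 × 0.73257 = 639.02 hPa.

P ≈ 639 hPa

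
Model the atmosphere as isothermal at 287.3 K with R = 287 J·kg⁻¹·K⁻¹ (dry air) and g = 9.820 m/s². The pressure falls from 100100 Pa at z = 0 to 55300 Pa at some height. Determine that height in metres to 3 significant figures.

z ≈ 4980 m

Scale height: H = RT/g = 287 × 287.3 / 9.820 = 8396.6 m.
Invert the barometric formula: z = H ln(P₀/P).
P₀/P = 100100/55300 = 1.8101; ln(1.8101) = 0.59338.
z = 8396.6 × 0.59338 = 4982.4 m.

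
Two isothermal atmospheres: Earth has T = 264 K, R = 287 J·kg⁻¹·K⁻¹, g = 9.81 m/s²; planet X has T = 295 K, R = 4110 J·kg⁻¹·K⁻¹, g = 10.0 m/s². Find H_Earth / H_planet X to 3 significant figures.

H = RT/g for each body.
H_Earth = 287 × 264 / 9.81 = 7723.5 m.
H_planet X = 4110 × 295 / 10.0 = 121240 m.
H_Earth/H_planet X = 7723.5/121240 = 0.063704.

H_Earth/H_planet X ≈ 0.0637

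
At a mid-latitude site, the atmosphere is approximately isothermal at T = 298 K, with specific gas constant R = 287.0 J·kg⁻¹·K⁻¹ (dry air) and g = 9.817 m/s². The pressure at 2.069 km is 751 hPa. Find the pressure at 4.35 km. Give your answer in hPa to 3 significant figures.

P ≈ 578 hPa

Scale height: H = RT/g = 287.0 × 298 / 9.817 = 8712.0 m.
Between two levels, P₂ = P₁ exp(−Δz/H) with Δz = z₂ − z₁.
Δz = 4350.0 − 2069.0 = 2281.0 m; Δz/H = 2281.0/8712.0 = 0.26182.
P₂ = 751 × exp(−0.26182) = 751 × 0.76965 = 578.01 hPa.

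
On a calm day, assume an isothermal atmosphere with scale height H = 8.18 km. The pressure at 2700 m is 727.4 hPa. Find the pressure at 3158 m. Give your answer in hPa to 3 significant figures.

P ≈ 688 hPa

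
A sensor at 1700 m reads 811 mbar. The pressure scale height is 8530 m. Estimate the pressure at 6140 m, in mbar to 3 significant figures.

P ≈ 482 mbar

Between two levels, P₂ = P₁ exp(−Δz/H) with Δz = z₂ − z₁.
Δz = 6140.0 − 1700.0 = 4440.0 m; Δz/H = 4440.0/8530.0 = 0.52052.
P₂ = 811 × exp(−0.52052) = 811 × 0.59421 = 481.90 mbar.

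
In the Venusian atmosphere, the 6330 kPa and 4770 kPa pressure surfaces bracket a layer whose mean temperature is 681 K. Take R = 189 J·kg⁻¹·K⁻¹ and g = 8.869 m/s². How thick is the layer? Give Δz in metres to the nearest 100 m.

Hypsometric equation: Δz = (R T̄/g) ln(P₁/P₂).
R T̄/g = 189 × 681 / 8.869 = 14512 m.
ln(6330/4770) = ln(1.3270) = 0.28292.
Δz = 14512 × 0.28292 = 4105.7 m.

Δz ≈ 4100 m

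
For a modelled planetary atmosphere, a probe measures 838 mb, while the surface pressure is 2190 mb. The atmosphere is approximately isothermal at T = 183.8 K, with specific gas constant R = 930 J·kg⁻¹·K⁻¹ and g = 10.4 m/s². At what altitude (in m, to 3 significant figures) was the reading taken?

Scale height: H = RT/g = 930 × 183.8 / 10.4 = 16436 m.
Invert the barometric formula: z = H ln(P₀/P).
P₀/P = 2190/838 = 2.6134; ln(2.6134) = 0.96065.
z = 16436 × 0.96065 = 15789 m.

z ≈ 15800 m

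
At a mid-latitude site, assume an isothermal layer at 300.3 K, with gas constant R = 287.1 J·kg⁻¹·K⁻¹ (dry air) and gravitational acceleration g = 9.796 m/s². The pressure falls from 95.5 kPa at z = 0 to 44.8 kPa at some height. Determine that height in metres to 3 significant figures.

z ≈ 6660 m

Scale height: H = RT/g = 287.1 × 300.3 / 9.796 = 8801.2 m.
Invert the barometric formula: z = H ln(P₀/P).
P₀/P = 95.5/44.8 = 2.1317; ln(2.1317) = 0.75692.
z = 8801.2 × 0.75692 = 6661.8 m.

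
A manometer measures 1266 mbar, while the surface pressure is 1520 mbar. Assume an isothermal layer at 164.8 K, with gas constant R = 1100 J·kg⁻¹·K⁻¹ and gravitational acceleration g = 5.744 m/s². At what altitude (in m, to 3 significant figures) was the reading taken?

z ≈ 5770 m

Scale height: H = RT/g = 1100 × 164.8 / 5.744 = 31560 m.
Invert the barometric formula: z = H ln(P₀/P).
P₀/P = 1520/1266 = 1.2006; ln(1.2006) = 0.18282.
z = 31560 × 0.18282 = 5769.8 m.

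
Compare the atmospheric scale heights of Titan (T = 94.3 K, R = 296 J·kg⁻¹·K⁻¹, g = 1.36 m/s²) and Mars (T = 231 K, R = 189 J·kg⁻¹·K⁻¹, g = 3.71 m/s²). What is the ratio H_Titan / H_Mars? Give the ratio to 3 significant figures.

H = RT/g for each body.
H_Titan = 296 × 94.3 / 1.36 = 20524 m.
H_Mars = 189 × 231 / 3.71 = 11768 m.
H_Titan/H_Mars = 20524/11768 = 1.7441.

H_Titan/H_Mars ≈ 1.74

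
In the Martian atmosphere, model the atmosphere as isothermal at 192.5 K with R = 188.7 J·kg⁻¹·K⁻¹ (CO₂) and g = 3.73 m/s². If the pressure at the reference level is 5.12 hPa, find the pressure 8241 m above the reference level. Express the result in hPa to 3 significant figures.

P ≈ 2.20 hPa

Scale height: H = RT/g = 188.7 × 192.5 / 3.73 = 9738.5 m.
Barometric formula: P = P₀ exp(−z/H).
z/H = 8241.0/9738.5 = 0.84623; exp(−0.84623) = 0.42903.
P = 5.12 × 0.42903 = 2.1966 hPa.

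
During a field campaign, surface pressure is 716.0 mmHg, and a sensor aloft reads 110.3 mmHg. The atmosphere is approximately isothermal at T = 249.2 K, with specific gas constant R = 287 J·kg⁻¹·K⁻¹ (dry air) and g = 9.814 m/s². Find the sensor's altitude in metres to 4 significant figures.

Scale height: H = RT/g = 287 × 249.2 / 9.814 = 7287.6 m.
Invert the barometric formula: z = H ln(P₀/P).
P₀/P = 716.0/110.3 = 6.4914; ln(6.4914) = 1.8705.
z = 7287.6 × 1.8705 = 13631 m.

z ≈ 13630 m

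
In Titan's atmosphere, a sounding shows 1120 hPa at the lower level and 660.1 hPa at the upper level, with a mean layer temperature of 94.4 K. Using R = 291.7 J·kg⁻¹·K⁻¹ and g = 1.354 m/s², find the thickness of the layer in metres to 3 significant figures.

Δz ≈ 10800 m

Hypsometric equation: Δz = (R T̄/g) ln(P₁/P₂).
R T̄/g = 291.7 × 94.4 / 1.354 = 20337 m.
ln(1120/660.1) = ln(1.6967) = 0.52869.
Δz = 20337 × 0.52869 = 10752 m.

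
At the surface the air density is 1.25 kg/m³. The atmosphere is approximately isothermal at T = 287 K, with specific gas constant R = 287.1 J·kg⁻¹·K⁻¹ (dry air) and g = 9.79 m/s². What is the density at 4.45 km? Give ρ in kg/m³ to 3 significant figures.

ρ ≈ 0.737 kg/m³

Scale height: H = RT/g = 287.1 × 287 / 9.79 = 8416.5 m.
In an isothermal atmosphere, density decays like pressure: ρ = ρ₀ exp(−z/H).
z/H = 4450.0/8416.5 = 0.52872; exp(−0.52872) = 0.58936.
ρ = 1.25 × 0.58936 = 0.73670 kg/m³.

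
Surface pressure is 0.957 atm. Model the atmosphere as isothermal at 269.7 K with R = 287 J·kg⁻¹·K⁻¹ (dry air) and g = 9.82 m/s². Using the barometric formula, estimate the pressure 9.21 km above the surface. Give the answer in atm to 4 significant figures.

P ≈ 0.2975 atm

Scale height: H = RT/g = 287 × 269.7 / 9.82 = 7882.3 m.
Barometric formula: P = P₀ exp(−z/H).
z/H = 9210.0/7882.3 = 1.1684; exp(−1.1684) = 0.31086.
P = 0.957 × 0.31086 = 0.29749 atm.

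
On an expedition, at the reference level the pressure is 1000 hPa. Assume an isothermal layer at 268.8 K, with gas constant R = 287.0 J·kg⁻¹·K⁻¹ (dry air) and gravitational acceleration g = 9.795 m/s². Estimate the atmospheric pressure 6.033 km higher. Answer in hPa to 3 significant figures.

P ≈ 465 hPa

Scale height: H = RT/g = 287.0 × 268.8 / 9.795 = 7876.0 m.
Barometric formula: P = P₀ exp(−z/H).
z/H = 6033.0/7876.0 = 0.76600; exp(−0.76600) = 0.46487.
P = 1000 × 0.46487 = 464.87 hPa.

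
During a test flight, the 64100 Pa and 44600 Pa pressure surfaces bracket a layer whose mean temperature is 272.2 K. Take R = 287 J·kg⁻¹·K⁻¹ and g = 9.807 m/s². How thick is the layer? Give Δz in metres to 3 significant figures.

Hypsometric equation: Δz = (R T̄/g) ln(P₁/P₂).
R T̄/g = 287 × 272.2 / 9.807 = 7965.9 m.
ln(64100/44600) = ln(1.4372) = 0.36270.
Δz = 7965.9 × 0.36270 = 2889.2 m.

Δz ≈ 2890 m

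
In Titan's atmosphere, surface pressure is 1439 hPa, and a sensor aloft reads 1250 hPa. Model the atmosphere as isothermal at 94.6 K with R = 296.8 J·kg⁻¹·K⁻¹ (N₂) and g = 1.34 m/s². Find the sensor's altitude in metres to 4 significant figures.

z ≈ 2950 m

Scale height: H = RT/g = 296.8 × 94.6 / 1.34 = 20953 m.
Invert the barometric formula: z = H ln(P₀/P).
P₀/P = 1439/1250 = 1.1512; ln(1.1512) = 0.14080.
z = 20953 × 0.14080 = 2950.2 m.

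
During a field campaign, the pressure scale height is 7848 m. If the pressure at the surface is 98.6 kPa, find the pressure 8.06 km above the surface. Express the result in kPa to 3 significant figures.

Barometric formula: P = P₀ exp(−z/H).
z/H = 8060.0/7848.0 = 1.0270; exp(−1.0270) = 0.35808.
P = 98.6 × 0.35808 = 35.307 kPa.

P ≈ 35.3 kPa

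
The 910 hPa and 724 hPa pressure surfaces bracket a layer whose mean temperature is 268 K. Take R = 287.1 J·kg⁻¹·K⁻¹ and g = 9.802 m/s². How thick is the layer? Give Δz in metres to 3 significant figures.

Δz ≈ 1790 m

Hypsometric equation: Δz = (R T̄/g) ln(P₁/P₂).
R T̄/g = 287.1 × 268 / 9.802 = 7849.7 m.
ln(910/724) = ln(1.2569) = 0.22865.
Δz = 7849.7 × 0.22865 = 1794.8 m.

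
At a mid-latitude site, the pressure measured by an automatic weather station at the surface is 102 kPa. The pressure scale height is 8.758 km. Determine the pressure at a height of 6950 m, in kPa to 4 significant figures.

Barometric formula: P = P₀ exp(−z/H).
z/H = 6950.0/8758.0 = 0.79356; exp(−0.79356) = 0.45223.
P = 102 × 0.45223 = 46.127 kPa.

P ≈ 46.13 kPa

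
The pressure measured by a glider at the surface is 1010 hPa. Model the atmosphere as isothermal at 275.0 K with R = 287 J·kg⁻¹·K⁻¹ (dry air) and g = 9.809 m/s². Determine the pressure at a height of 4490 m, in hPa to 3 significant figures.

P ≈ 578 hPa

Scale height: H = RT/g = 287 × 275.0 / 9.809 = 8046.2 m.
Barometric formula: P = P₀ exp(−z/H).
z/H = 4490.0/8046.2 = 0.55803; exp(−0.55803) = 0.57234.
P = 1010 × 0.57234 = 578.06 hPa.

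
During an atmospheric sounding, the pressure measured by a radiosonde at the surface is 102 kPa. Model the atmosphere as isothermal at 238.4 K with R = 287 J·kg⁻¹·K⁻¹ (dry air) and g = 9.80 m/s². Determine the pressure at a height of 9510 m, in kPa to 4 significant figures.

Scale height: H = RT/g = 287 × 238.4 / 9.80 = 6981.7 m.
Barometric formula: P = P₀ exp(−z/H).
z/H = 9510.0/6981.7 = 1.3621; exp(−1.3621) = 0.25612.
P = 102 × 0.25612 = 26.124 kPa.

P ≈ 26.12 kPa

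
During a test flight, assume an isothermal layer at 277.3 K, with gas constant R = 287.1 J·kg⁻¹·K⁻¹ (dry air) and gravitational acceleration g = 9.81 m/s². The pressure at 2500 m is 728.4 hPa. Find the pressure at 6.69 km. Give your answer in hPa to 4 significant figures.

P ≈ 434.7 hPa

Scale height: H = RT/g = 287.1 × 277.3 / 9.81 = 8115.5 m.
Between two levels, P₂ = P₁ exp(−Δz/H) with Δz = z₂ − z₁.
Δz = 6690.0 − 2500.0 = 4190.0 m; Δz/H = 4190.0/8115.5 = 0.51630.
P₂ = 728.4 × exp(−0.51630) = 728.4 × 0.59672 = 434.65 hPa.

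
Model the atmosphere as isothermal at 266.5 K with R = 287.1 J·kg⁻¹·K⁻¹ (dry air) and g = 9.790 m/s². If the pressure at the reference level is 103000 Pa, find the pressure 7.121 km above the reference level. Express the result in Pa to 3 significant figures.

P ≈ 41400 Pa

Scale height: H = RT/g = 287.1 × 266.5 / 9.790 = 7815.3 m.
Barometric formula: P = P₀ exp(−z/H).
z/H = 7121.0/7815.3 = 0.91116; exp(−0.91116) = 0.40206.
P = 103000 × 0.40206 = 41412 Pa.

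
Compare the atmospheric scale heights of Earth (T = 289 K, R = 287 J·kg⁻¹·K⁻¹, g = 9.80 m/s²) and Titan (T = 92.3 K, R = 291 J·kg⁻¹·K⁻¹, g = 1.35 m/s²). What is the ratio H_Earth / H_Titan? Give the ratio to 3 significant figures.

H = RT/g for each body.
H_Earth = 287 × 289 / 9.80 = 8463.6 m.
H_Titan = 291 × 92.3 / 1.35 = 19896 m.
H_Earth/H_Titan = 8463.6/19896 = 0.42539.

H_Earth/H_Titan ≈ 0.425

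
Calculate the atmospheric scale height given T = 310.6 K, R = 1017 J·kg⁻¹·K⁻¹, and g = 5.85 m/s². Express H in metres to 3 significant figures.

H ≈ 54000 m

The scale height of an isothermal atmosphere is H = RT/g.
H = 1017 × 310.6 / 5.85 = 315880/5.85 = 53997 m.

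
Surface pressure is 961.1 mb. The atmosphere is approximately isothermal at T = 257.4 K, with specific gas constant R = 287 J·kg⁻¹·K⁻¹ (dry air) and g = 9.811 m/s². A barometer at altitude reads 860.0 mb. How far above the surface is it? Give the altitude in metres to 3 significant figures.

z ≈ 837 m

Scale height: H = RT/g = 287 × 257.4 / 9.811 = 7529.7 m.
Invert the barometric formula: z = H ln(P₀/P).
P₀/P = 961.1/860.0 = 1.1176; ln(1.1176) = 0.11118.
z = 7529.7 × 0.11118 = 837.15 m.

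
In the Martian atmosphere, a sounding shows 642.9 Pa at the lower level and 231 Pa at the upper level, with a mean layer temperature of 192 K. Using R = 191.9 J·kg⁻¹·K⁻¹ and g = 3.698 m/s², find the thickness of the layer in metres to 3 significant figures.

Δz ≈ 10200 m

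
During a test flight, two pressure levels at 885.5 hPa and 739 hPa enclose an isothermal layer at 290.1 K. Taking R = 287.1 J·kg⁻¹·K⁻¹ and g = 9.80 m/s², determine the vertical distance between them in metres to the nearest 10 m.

Hypsometric equation: Δz = (R T̄/g) ln(P₁/P₂).
R T̄/g = 287.1 × 290.1 / 9.80 = 8498.7 m.
ln(885.5/739) = ln(1.1982) = 0.18082.
Δz = 8498.7 × 0.18082 = 1536.7 m.

Δz ≈ 1540 m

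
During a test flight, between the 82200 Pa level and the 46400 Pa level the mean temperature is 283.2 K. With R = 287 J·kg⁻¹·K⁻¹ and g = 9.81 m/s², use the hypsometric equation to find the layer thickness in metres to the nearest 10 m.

Δz ≈ 4740 m

Hypsometric equation: Δz = (R T̄/g) ln(P₁/P₂).
R T̄/g = 287 × 283.2 / 9.81 = 8285.3 m.
ln(82200/46400) = ln(1.7716) = 0.57188.
Δz = 8285.3 × 0.57188 = 4738.2 m.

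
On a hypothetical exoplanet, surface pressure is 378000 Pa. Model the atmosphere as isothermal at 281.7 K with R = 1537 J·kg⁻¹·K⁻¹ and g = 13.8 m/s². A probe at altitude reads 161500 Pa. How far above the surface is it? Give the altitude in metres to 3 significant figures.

Scale height: H = RT/g = 1537 × 281.7 / 13.8 = 31375 m.
Invert the barometric formula: z = H ln(P₀/P).
P₀/P = 378000/161500 = 2.3406; ln(2.3406) = 0.85041.
z = 31375 × 0.85041 = 26682 m.

z ≈ 26700 m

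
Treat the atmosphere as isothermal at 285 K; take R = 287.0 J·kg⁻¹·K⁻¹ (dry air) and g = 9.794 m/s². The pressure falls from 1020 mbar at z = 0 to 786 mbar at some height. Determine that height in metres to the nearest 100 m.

z ≈ 2200 m

Scale height: H = RT/g = 287.0 × 285 / 9.794 = 8351.5 m.
Invert the barometric formula: z = H ln(P₀/P).
P₀/P = 1020/786 = 1.2977; ln(1.2977) = 0.26059.
z = 8351.5 × 0.26059 = 2176.3 m.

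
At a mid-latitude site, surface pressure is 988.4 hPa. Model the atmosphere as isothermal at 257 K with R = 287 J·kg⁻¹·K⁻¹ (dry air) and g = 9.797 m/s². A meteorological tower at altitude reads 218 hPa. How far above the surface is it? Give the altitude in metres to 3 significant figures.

z ≈ 11400 m

Scale height: H = RT/g = 287 × 257 / 9.797 = 7528.7 m.
Invert the barometric formula: z = H ln(P₀/P).
P₀/P = 988.4/218 = 4.5339; ln(4.5339) = 1.5116.
z = 7528.7 × 1.5116 = 11380 m.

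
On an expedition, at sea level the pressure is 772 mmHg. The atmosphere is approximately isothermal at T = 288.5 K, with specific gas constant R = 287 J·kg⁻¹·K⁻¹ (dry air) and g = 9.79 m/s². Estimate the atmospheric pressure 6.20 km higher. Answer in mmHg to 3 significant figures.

Scale height: H = RT/g = 287 × 288.5 / 9.79 = 8457.6 m.
Barometric formula: P = P₀ exp(−z/H).
z/H = 6200.0/8457.6 = 0.73307; exp(−0.73307) = 0.48043.
P = 772 × 0.48043 = 370.89 mmHg.

P ≈ 371 mmHg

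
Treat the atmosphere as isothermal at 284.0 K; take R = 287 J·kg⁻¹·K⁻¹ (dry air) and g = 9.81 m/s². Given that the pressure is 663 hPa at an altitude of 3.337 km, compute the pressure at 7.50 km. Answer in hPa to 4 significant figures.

P ≈ 401.7 hPa

Scale height: H = RT/g = 287 × 284.0 / 9.81 = 8308.7 m.
Between two levels, P₂ = P₁ exp(−Δz/H) with Δz = z₂ − z₁.
Δz = 7500.0 − 3337.0 = 4163.0 m; Δz/H = 4163.0/8308.7 = 0.50104.
P₂ = 663 × exp(−0.50104) = 663 × 0.60590 = 401.71 hPa.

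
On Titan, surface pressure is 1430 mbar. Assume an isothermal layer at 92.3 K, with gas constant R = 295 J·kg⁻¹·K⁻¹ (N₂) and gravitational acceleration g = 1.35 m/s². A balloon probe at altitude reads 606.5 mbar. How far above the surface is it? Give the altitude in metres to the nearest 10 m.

z ≈ 17300 m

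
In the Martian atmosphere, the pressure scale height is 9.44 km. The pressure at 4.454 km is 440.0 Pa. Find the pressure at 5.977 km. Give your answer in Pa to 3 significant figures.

Between two levels, P₂ = P₁ exp(−Δz/H) with Δz = z₂ − z₁.
Δz = 5977.0 − 4454.0 = 1523.0 m; Δz/H = 1523.0/9440.0 = 0.16133.
P₂ = 440.0 × exp(−0.16133) = 440.0 × 0.85101 = 374.44 Pa.

P ≈ 374 Pa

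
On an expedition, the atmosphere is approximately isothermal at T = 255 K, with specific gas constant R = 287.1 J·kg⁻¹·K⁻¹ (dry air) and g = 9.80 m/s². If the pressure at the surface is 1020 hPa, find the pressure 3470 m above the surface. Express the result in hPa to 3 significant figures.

P ≈ 641 hPa

Scale height: H = RT/g = 287.1 × 255 / 9.80 = 7470.5 m.
Barometric formula: P = P₀ exp(−z/H).
z/H = 3470.0/7470.5 = 0.46449; exp(−0.46449) = 0.62846.
P = 1020 × 0.62846 = 641.03 hPa.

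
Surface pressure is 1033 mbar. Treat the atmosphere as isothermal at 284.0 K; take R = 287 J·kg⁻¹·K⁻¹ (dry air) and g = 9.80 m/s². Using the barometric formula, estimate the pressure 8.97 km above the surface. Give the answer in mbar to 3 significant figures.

Scale height: H = RT/g = 287 × 284.0 / 9.80 = 8317.1 m.
Barometric formula: P = P₀ exp(−z/H).
z/H = 8970.0/8317.1 = 1.0785; exp(−1.0785) = 0.34011.
P = 1033 × 0.34011 = 351.33 mbar.

P ≈ 351 mbar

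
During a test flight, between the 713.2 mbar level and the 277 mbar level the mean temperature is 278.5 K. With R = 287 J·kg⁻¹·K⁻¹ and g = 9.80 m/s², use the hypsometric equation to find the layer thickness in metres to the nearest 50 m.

Hypsometric equation: Δz = (R T̄/g) ln(P₁/P₂).
R T̄/g = 287 × 278.5 / 9.80 = 8156.1 m.
ln(713.2/277) = ln(2.5747) = 0.94573.
Δz = 8156.1 × 0.94573 = 7713.5 m.

Δz ≈ 7700 m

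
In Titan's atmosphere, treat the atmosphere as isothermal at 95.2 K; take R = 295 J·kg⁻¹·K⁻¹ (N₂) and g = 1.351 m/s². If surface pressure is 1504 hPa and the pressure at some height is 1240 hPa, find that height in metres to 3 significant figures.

z ≈ 4010 m

Scale height: H = RT/g = 295 × 95.2 / 1.351 = 20788 m.
Invert the barometric formula: z = H ln(P₀/P).
P₀/P = 1504/1240 = 1.2129; ln(1.2129) = 0.19301.
z = 20788 × 0.19301 = 4012.3 m.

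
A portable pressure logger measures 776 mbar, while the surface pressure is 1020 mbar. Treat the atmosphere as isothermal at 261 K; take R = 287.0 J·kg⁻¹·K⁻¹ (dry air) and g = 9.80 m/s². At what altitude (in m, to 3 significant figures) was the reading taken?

z ≈ 2090 m

Scale height: H = RT/g = 287.0 × 261 / 9.80 = 7643.6 m.
Invert the barometric formula: z = H ln(P₀/P).
P₀/P = 1020/776 = 1.3144; ln(1.3144) = 0.27338.
z = 7643.6 × 0.27338 = 2089.6 m.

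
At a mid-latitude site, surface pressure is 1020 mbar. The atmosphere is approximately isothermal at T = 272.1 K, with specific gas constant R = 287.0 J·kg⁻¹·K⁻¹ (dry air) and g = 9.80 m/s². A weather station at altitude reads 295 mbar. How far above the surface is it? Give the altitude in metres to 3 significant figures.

z ≈ 9890 m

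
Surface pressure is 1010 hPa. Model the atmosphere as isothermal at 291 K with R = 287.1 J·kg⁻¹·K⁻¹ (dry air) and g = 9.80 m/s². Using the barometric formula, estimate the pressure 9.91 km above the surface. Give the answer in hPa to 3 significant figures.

P ≈ 316 hPa

Scale height: H = RT/g = 287.1 × 291 / 9.80 = 8525.1 m.
Barometric formula: P = P₀ exp(−z/H).
z/H = 9910.0/8525.1 = 1.1624; exp(−1.1624) = 0.31273.
P = 1010 × 0.31273 = 315.86 hPa.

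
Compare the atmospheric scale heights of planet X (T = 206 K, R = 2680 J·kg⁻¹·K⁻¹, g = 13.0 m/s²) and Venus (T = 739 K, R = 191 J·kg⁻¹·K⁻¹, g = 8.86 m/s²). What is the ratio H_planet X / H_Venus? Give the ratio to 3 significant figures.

H_planet X/H_Venus ≈ 2.67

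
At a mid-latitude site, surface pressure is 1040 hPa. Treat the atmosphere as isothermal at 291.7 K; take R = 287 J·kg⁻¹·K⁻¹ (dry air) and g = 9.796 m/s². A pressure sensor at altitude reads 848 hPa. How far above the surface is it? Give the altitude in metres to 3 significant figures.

z ≈ 1740 m

Scale height: H = RT/g = 287 × 291.7 / 9.796 = 8546.1 m.
Invert the barometric formula: z = H ln(P₀/P).
P₀/P = 1040/848 = 1.2264; ln(1.2264) = 0.20408.
z = 8546.1 × 0.20408 = 1744.1 m.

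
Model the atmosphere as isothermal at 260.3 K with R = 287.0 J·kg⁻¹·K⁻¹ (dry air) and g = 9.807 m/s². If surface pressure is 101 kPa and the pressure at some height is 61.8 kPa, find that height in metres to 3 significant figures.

z ≈ 3740 m

Scale height: H = RT/g = 287.0 × 260.3 / 9.807 = 7617.6 m.
Invert the barometric formula: z = H ln(P₀/P).
P₀/P = 101/61.8 = 1.6343; ln(1.6343) = 0.49121.
z = 7617.6 × 0.49121 = 3741.8 m.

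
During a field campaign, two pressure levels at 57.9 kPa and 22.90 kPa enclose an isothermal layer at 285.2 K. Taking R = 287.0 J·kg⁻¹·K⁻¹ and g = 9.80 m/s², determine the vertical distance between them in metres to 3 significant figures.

Hypsometric equation: Δz = (R T̄/g) ln(P₁/P₂).
R T̄/g = 287.0 × 285.2 / 9.80 = 8352.3 m.
ln(57.9/22.90) = ln(2.5284) = 0.92759.
Δz = 8352.3 × 0.92759 = 7747.5 m.

Δz ≈ 7750 m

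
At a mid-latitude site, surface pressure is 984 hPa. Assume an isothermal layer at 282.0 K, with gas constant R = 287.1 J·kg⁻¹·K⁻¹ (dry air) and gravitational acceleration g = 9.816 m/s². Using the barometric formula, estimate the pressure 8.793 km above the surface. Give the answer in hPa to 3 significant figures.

P ≈ 339 hPa

Scale height: H = RT/g = 287.1 × 282.0 / 9.816 = 8248.0 m.
Barometric formula: P = P₀ exp(−z/H).
z/H = 8793.0/8248.0 = 1.0661; exp(−1.0661) = 0.34435.
P = 984 × 0.34435 = 338.84 hPa.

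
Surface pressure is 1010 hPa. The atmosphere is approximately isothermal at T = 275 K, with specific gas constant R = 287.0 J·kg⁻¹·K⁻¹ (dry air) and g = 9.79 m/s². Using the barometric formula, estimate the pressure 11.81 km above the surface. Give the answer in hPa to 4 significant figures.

Scale height: H = RT/g = 287.0 × 275 / 9.79 = 8061.8 m.
Barometric formula: P = P₀ exp(−z/H).
z/H = 11810/8061.8 = 1.4649; exp(−1.4649) = 0.23110.
P = 1010 × 0.23110 = 233.41 hPa.

P ≈ 233.4 hPa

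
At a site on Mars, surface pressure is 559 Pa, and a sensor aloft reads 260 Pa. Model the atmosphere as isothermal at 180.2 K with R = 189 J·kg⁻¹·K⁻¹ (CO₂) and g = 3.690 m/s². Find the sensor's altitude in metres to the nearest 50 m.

Scale height: H = RT/g = 189 × 180.2 / 3.690 = 9229.8 m.
Invert the barometric formula: z = H ln(P₀/P).
P₀/P = 559/260 = 2.1500; ln(2.1500) = 0.76547.
z = 9229.8 × 0.76547 = 7065.1 m.

z ≈ 7050 m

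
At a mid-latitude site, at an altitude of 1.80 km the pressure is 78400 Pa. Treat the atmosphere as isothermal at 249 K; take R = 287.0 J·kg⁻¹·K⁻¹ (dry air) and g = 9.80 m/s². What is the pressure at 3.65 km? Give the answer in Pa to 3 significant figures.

P ≈ 60800 Pa

Scale height: H = RT/g = 287.0 × 249 / 9.80 = 7292.1 m.
Between two levels, P₂ = P₁ exp(−Δz/H) with Δz = z₂ − z₁.
Δz = 3650.0 − 1800.0 = 1850.0 m; Δz/H = 1850.0/7292.1 = 0.25370.
P₂ = 78400 × exp(−0.25370) = 78400 × 0.77592 = 60832 Pa.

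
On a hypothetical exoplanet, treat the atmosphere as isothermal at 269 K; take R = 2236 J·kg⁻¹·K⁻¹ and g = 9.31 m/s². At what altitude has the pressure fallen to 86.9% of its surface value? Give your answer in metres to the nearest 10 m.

z ≈ 9070 m

Scale height: H = RT/g = 2236 × 269 / 9.31 = 64606 m.
Set P/P₀ = exp(−z/H) = 0.869, so z = −H ln(0.869).
−ln(0.869) = 0.14041; z = 64606 × 0.14041 = 9071.3 m.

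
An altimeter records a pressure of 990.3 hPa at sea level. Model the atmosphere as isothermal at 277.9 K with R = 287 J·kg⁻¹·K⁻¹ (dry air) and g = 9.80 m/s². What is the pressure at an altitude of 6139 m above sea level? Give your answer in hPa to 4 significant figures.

P ≈ 465.8 hPa

Scale height: H = RT/g = 287 × 277.9 / 9.80 = 8138.5 m.
Barometric formula: P = P₀ exp(−z/H).
z/H = 6139.0/8138.5 = 0.75432; exp(−0.75432) = 0.47033.
P = 990.3 × 0.47033 = 465.77 hPa.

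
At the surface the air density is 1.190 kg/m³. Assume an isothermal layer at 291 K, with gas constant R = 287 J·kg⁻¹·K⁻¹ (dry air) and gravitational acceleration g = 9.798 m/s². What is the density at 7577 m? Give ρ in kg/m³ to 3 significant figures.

ρ ≈ 0.489 kg/m³

Scale height: H = RT/g = 287 × 291 / 9.798 = 8523.9 m.
In an isothermal atmosphere, density decays like pressure: ρ = ρ₀ exp(−z/H).
z/H = 7577.0/8523.9 = 0.88891; exp(−0.88891) = 0.41110.
ρ = 1.190 × 0.41110 = 0.48921 kg/m³.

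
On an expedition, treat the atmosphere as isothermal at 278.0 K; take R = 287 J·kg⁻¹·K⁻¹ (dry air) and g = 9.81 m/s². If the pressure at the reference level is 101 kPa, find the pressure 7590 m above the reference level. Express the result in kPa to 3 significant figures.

P ≈ 39.7 kPa

Scale height: H = RT/g = 287 × 278.0 / 9.81 = 8133.1 m.
Barometric formula: P = P₀ exp(−z/H).
z/H = 7590.0/8133.1 = 0.93322; exp(−0.93322) = 0.39329.
P = 101 × 0.39329 = 39.722 kPa.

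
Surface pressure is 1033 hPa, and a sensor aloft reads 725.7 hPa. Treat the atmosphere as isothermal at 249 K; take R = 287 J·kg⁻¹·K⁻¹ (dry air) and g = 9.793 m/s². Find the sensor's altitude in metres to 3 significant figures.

Scale height: H = RT/g = 287 × 249 / 9.793 = 7297.4 m.
Invert the barometric formula: z = H ln(P₀/P).
P₀/P = 1033/725.7 = 1.4235; ln(1.4235) = 0.35312.
z = 7297.4 × 0.35312 = 2576.9 m.

z ≈ 2580 m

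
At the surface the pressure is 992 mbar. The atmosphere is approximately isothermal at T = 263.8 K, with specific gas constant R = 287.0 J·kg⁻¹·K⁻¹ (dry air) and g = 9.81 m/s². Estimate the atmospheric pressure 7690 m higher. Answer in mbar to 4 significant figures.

Scale height: H = RT/g = 287.0 × 263.8 / 9.81 = 7717.7 m.
Barometric formula: P = P₀ exp(−z/H).
z/H = 7690.0/7717.7 = 0.99641; exp(−0.99641) = 0.36920.
P = 992 × 0.36920 = 366.25 mbar.

P ≈ 366.2 mbar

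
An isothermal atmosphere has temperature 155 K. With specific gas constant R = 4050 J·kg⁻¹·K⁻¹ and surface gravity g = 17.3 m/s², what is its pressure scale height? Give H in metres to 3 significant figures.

The scale height of an isothermal atmosphere is H = RT/g.
H = 4050 × 155 / 17.3 = 627750/17.3 = 36286 m.

H ≈ 36300 m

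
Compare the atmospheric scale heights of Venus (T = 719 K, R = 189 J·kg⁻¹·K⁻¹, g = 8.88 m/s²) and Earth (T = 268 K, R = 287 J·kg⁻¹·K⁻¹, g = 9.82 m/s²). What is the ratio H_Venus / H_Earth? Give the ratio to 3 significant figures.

H = RT/g for each body.
H_Venus = 189 × 719 / 8.88 = 15303 m.
H_Earth = 287 × 268 / 9.82 = 7832.6 m.
H_Venus/H_Earth = 15303/7832.6 = 1.9538.

H_Venus/H_Earth ≈ 1.95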